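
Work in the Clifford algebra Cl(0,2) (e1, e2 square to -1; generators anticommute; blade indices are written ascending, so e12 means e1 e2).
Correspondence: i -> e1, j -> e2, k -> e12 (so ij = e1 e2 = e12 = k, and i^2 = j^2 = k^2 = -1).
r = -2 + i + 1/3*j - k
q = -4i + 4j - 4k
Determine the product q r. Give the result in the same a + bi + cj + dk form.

In blades: q = -4*e1 + 4*e2 - 4*e12, r = -2 + e1 + 1/3*e2 - e12.
Distribute q over r term by term (generator squares from the signature, products reordered to ascending indices): (-4*e1)*r = 4 + 8*e1 - 4*e2 - 4/3*e12; (4*e2)*r = -4/3 - 4*e1 - 8*e2 - 4*e12; (-4*e12)*r = -4 + 4/3*e1 - 4*e2 + 8*e12.
Sum: -4/3 + 16/3*e1 - 16*e2 + 8/3*e12; translating back through the correspondence:
Answer: -4/3 + 16/3*i - 16j + 8/3*k


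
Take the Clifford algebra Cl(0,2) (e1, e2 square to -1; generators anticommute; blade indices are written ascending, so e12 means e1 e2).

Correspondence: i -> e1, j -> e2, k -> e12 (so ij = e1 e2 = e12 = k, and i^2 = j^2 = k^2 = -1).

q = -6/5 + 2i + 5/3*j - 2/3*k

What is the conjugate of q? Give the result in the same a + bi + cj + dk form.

In blades: q = -6/5 + 2*e1 + 5/3*e2 - 2/3*e12.
Conjugation here is Clifford conjugation: the scalar is fixed and the grade-1 and grade-2 blades all flip sign, giving -6/5 - 2*e1 - 5/3*e2 + 2/3*e12; translating back:
Answer: -6/5 - 2i - 5/3*j + 2/3*k


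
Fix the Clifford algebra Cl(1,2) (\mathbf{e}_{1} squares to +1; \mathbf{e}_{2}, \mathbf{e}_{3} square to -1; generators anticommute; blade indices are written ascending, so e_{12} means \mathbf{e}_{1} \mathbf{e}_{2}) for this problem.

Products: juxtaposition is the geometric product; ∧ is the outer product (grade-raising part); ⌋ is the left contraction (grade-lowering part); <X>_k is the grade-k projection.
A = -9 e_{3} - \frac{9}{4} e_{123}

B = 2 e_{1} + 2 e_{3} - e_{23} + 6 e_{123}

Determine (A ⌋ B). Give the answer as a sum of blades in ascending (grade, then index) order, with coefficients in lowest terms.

step 1: \frac{63}{2} + 9 e_{2} + 54 e_{12}
Answer: \frac{63}{2} + 9 e_{2} + 54 e_{12}


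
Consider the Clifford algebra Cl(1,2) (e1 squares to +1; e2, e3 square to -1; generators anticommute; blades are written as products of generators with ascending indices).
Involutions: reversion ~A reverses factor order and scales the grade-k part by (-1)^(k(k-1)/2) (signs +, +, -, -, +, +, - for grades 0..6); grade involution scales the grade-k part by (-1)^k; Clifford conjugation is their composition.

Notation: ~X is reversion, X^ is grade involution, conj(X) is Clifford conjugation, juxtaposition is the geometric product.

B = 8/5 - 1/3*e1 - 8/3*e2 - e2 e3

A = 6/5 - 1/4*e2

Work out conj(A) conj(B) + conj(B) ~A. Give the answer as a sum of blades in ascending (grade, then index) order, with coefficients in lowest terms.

first term: 94/75 + 2/5*e1 + 18/5*e2 - 1/4*e3 - 1/12*e1 e2 + 6/5*e2 e3
second term: 194/75 + 2/5*e1 + 14/5*e2 - 1/4*e3 - 1/12*e1 e2 + 6/5*e2 e3
Answer: 96/25 + 4/5*e1 + 32/5*e2 - 1/2*e3 - 1/6*e1 e2 + 12/5*e2 e3


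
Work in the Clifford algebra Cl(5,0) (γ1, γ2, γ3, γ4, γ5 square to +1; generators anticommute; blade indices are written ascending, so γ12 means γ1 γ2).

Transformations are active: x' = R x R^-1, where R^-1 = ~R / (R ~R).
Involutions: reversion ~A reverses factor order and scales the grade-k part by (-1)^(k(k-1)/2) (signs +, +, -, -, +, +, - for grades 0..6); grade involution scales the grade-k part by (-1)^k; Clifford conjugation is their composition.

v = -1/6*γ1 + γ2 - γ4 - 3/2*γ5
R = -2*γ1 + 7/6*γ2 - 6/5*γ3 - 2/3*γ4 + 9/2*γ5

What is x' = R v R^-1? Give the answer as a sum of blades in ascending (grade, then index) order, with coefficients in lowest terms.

~R = -2*γ1 + 7/6*γ2 - 6/5*γ3 - 2/3*γ4 + 9/2*γ5, and R ~R = 12373/450, so R^-1 = ~R / (12373/450).
R v = -55/12 - 65/36*γ12 - 1/5*γ13 + 17/9*γ14 + 15/4*γ15 + 6/5*γ23 - 1/2*γ24 - 25/4*γ25 + 6/5*γ34 + 9/5*γ35 + 11/2*γ45
Answer: 61873/74238*γ1 - 34371/24746*γ2 + 4950/12373*γ3 + 15123/12373*γ4 - 3/12373*γ5


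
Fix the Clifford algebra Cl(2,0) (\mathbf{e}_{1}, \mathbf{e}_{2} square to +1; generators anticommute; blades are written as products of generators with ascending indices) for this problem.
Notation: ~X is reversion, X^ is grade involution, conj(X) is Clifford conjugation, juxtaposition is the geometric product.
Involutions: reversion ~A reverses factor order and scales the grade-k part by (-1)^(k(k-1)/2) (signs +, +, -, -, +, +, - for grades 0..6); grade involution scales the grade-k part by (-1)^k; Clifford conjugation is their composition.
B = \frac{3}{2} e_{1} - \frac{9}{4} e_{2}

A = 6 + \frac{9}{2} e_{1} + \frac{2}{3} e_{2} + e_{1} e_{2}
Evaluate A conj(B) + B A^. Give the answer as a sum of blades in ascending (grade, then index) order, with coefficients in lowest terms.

first term: -\frac{21}{4} - \frac{27}{4} e_{1} + 15 e_{2} + \frac{89}{8} e_{1} e_{2}
second term: -\frac{21}{4} + \frac{45}{4} e_{1} - 12 e_{2} - \frac{89}{8} e_{1} e_{2}
Answer: -\frac{21}{2} + \frac{9}{2} e_{1} + 3 e_{2}


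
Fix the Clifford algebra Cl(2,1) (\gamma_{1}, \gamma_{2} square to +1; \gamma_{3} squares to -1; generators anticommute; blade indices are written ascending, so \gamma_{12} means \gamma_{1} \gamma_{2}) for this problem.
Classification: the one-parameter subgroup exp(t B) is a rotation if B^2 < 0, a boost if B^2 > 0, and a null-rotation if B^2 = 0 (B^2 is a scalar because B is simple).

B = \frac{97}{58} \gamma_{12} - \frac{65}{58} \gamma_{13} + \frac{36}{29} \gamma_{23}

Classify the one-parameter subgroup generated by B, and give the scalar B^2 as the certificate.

B^2 term by term: the squares give (\frac{97}{58})^2*(\gamma_{12})^2 + (-\frac{65}{58})^2*(\gamma_{13})^2 + (\frac{36}{29})^2*(\gamma_{23})^2 = \frac{9409}{3364}*(-1) + \frac{4225}{3364}*(+1) + \frac{1296}{841}*(+1) = 0 (each basis 2-blade squares to minus the product of its generators' squares); cross terms between blades sharing an index anticommute and cancel. So B^2 = 0.
Answer: null-rotation, certificate B^2 = 0. Why this suffices: the scalar 0 survives any versor conjugation, so its sign alone determines the class however B is presented.


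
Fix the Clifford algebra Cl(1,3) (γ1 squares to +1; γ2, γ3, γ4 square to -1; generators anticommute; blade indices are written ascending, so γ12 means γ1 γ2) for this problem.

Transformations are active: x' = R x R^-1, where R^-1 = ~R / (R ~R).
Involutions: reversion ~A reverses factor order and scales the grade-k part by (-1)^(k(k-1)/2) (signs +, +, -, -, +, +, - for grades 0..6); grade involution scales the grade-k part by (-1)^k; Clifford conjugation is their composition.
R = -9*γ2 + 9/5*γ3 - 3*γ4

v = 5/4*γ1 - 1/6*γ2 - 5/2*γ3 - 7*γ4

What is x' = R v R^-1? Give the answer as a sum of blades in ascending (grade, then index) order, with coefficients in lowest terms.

~R = -9*γ2 + 9/5*γ3 - 3*γ4, and R ~R = -2331/25, so R^-1 = ~R / (-2331/25).
R v = -18 + 45/4*γ12 - 9/4*γ13 + 15/4*γ14 + 114/5*γ23 + 125/2*γ24 - 201/10*γ34
Answer: -5/4*γ1 - 5141/1554*γ2 + 1655/518*γ3 + 1513/259*γ4


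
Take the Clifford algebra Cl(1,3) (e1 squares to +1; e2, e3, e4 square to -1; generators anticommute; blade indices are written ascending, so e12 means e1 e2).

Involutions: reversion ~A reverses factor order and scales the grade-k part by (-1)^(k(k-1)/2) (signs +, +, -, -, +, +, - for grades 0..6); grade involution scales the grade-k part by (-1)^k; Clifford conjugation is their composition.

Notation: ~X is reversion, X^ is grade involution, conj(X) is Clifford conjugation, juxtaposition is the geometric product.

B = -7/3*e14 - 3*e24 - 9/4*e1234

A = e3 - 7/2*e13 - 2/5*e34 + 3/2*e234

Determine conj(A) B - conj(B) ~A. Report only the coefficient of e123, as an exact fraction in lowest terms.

first term: 27/8*e1 - 9/2*e3 + 9/10*e12 + 14/15*e13 + 6/5*e23 + 63/8*e24 + 49/6*e34 - 7/2*e123 - 9/4*e124 - 7/3*e134 - 3*e234 + 21/2*e1234
second term: 27/8*e1 - 9/2*e3 + 9/10*e12 + 14/15*e13 + 6/5*e23 + 63/8*e24 + 49/6*e34 + 7/2*e123 - 9/4*e124 - 7/3*e134 - 3*e234 - 21/2*e1234
Answer: -7


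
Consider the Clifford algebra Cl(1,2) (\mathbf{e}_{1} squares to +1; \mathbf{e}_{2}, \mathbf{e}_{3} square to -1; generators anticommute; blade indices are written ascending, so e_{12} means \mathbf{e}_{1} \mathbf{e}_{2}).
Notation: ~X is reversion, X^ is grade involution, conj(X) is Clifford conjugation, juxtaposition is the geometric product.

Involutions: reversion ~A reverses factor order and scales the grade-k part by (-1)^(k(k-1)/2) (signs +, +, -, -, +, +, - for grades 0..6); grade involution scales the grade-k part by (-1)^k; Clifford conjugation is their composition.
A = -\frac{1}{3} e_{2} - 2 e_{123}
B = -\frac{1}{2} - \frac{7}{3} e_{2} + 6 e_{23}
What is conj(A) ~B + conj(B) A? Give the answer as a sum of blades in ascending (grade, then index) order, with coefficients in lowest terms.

first term: \frac{7}{9} - 12 e_{1} - \frac{1}{6} e_{2} + 2 e_{3} + \frac{14}{3} e_{13} + e_{123}
second term: \frac{7}{9} - 12 e_{1} + \frac{1}{6} e_{2} + 2 e_{3} - \frac{14}{3} e_{13} + e_{123}
Answer: \frac{14}{9} - 24 e_{1} + 4 e_{3} + 2 e_{123}


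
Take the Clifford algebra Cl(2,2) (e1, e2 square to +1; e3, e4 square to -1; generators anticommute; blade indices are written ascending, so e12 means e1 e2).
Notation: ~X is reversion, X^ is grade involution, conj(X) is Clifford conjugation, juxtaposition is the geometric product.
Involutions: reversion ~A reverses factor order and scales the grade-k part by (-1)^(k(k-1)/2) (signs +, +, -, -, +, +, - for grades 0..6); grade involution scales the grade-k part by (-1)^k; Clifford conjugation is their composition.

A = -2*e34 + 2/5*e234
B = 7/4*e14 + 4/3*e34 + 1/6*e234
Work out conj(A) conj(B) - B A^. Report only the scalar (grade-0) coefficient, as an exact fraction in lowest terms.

first term: 13/5 + 1/5*e2 + 7/2*e13 - 7/10*e123
second term: 41/15 + 13/15*e2 - 7/2*e13 + 7/10*e123
Answer: -2/15


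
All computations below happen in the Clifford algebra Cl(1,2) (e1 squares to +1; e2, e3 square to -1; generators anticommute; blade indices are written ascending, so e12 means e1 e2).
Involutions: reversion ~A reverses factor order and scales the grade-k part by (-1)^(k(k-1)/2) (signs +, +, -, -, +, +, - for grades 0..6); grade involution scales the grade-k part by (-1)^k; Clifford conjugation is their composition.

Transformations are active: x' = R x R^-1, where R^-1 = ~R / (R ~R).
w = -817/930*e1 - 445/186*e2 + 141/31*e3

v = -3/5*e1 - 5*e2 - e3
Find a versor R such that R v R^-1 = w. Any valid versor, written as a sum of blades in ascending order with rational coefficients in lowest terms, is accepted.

Equal squares first: v^2 = w^2 = -641/25. Then v + w = -275/186*e1 - 1375/186*e2 + 110/31*e3 is a versor taking v to w, provided it is invertible.
Answer: -275/186*e1 - 1375/186*e2 + 110/31*e3


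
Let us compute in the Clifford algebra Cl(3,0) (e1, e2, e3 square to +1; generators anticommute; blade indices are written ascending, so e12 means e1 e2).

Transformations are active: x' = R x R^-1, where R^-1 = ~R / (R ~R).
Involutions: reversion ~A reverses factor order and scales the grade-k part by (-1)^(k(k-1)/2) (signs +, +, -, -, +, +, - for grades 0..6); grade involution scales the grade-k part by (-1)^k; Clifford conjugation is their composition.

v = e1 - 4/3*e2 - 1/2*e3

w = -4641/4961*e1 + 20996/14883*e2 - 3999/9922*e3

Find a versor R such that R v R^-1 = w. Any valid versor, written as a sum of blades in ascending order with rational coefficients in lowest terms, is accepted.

Why this works: both vectors square to 109/36, so q(v) = q(w) and R = v + w = 320/4961*e1 + 384/4961*e2 - 4480/4961*e3 carries v to w — its own direction survives, the complement (v - w)/2 flips.
Answer: 320/4961*e1 + 384/4961*e2 - 4480/4961*e3


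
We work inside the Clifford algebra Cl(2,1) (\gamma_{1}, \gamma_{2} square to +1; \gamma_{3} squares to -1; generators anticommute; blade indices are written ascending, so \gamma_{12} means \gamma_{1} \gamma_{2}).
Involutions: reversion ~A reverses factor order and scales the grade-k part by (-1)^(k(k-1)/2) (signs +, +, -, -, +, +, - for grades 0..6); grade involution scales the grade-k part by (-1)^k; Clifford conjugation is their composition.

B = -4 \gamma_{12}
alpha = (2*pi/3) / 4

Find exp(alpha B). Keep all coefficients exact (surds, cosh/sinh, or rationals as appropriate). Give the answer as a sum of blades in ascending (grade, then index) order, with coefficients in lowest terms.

B^2 = (-4)^2*(\gamma_{12})^2 = 16*(-1) = -16 (a basis 2-blade squares to minus the product of its generators' squares).
B^2 = -16 — the negative square puts this in the circular regime; l = 4, alpha*l = \frac{2 \pi}{3}, so exp(alpha B) = cos(\frac{2 \pi}{3}) + (sin(\frac{2 \pi}{3})/4)*B = - \frac{1}{2} + (\frac{\sqrt{3}}{8})*B.
Answer: - \frac{1}{2} - \frac{\sqrt{3}}{2} \gamma_{12}


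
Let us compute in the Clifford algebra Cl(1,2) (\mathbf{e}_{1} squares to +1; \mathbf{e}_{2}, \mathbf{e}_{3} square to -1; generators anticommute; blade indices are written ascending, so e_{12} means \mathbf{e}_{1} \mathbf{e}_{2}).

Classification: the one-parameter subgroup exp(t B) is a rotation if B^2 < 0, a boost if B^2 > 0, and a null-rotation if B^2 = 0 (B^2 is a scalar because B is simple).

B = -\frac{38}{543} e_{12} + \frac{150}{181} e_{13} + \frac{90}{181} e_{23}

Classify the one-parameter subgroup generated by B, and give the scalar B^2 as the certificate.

B^2 term by term: the squares give (-\frac{38}{543})^2*(e_{12})^2 + (\frac{150}{181})^2*(e_{13})^2 + (\frac{90}{181})^2*(e_{23})^2 = \frac{1444}{294849}*(+1) + \frac{22500}{32761}*(+1) + \frac{8100}{32761}*(-1) = \frac{4}{9} (each basis 2-blade squares to minus the product of its generators' squares); cross terms between blades sharing an index anticommute and cancel. So B^2 = \frac{4}{9}.
Answer: boost, certificate B^2 = \frac{4}{9}. One invariant decides it: the square \frac{4}{9} survives every conjugation, and its sign is exactly the classification.


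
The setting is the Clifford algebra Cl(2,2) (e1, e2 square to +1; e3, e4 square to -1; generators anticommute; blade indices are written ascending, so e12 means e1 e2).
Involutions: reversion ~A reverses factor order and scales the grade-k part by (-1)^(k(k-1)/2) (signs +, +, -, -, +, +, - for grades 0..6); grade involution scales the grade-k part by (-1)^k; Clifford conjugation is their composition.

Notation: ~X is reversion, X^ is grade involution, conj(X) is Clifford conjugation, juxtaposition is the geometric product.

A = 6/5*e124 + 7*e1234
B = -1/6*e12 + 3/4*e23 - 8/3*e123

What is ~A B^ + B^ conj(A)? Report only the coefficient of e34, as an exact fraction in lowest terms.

first term: -283/15*e4 + 21/4*e14 - 61/30*e34 - 9/10*e134
second term: 283/15*e4 + 21/4*e14 - 61/30*e34 - 9/10*e134
Answer: -61/15


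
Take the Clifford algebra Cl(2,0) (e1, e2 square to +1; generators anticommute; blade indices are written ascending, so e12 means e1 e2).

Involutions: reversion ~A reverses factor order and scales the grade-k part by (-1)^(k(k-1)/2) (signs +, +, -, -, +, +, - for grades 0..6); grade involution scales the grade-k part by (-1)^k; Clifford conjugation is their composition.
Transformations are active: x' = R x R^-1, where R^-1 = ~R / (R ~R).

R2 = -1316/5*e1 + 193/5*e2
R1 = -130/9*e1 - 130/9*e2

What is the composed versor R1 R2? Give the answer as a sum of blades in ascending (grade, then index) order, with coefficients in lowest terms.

Distribute over the terms of R1 (each basis-blade product reordered to ascending indices, repeated generators contracted through their squares):
(-130/9*e1) R2 = 34216/9 - 5018/9*e12
(-130/9*e2) R2 = -5018/9 - 34216/9*e12
Summing the partial products and collecting blades:
Answer: 29198/9 - 13078/3*e12


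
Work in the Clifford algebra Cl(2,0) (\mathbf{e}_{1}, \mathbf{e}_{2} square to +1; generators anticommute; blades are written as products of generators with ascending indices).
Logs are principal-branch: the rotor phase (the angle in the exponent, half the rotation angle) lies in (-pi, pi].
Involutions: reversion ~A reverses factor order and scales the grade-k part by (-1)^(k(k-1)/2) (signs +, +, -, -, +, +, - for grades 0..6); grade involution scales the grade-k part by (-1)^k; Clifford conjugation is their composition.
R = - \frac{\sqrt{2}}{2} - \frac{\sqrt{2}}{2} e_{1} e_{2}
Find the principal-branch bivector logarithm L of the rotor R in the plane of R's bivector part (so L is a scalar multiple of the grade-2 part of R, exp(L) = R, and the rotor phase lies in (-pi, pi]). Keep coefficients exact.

The scalar part of R is - \frac{\sqrt{2}}{2}, which pins the rotor phase on the principal branch; dividing the bivector part by the sine of that phase recovers the unit plane, and L is the phase times that plane.
Concretely: cos(phase) = - \frac{\sqrt{2}}{2} gives phase = ±\frac{3 \pi}{4}, and since phase/sin(phase) is even the sign is immaterial: L = (phase/sin(phase)) * <R>_2 = (\frac{3 \sqrt{2} \pi}{4}) * <R>_2.
Answer: - \frac{3 \pi}{4} e_{1} e_{2}


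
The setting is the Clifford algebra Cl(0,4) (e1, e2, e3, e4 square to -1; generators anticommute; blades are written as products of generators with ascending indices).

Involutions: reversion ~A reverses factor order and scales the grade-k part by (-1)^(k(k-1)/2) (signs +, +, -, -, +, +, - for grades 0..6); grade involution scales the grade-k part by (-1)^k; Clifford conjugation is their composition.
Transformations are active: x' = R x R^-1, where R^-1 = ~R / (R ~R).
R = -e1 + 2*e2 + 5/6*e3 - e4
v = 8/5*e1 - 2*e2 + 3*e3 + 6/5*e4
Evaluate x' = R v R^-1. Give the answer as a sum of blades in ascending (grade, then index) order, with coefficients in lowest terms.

~R = -e1 + 2*e2 + 5/6*e3 - e4, and R ~R = -241/36, so R^-1 = ~R / (-241/36).
R v = 43/10 - 6/5*e1 e2 - 13/3*e1 e3 + 2/5*e1 e4 + 23/3*e2 e3 + 2/5*e2 e4 + 4*e3 e4
Answer: -76/241*e1 - 686/1205*e2 - 981/241*e3 + 102/1205*e4


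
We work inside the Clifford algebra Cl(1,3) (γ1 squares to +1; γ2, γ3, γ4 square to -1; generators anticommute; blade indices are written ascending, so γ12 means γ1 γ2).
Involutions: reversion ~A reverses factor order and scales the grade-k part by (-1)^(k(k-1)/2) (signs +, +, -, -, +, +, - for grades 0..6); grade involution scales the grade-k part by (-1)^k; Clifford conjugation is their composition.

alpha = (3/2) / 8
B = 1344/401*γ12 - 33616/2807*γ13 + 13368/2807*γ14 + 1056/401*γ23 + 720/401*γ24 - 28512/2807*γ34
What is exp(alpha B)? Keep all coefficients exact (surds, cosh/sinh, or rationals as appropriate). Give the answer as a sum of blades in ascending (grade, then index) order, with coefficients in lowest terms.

B^2 term by term: the squares give (1344/401)^2*(γ12)^2 + (-33616/2807)^2*(γ13)^2 + (13368/2807)^2*(γ14)^2 + (1056/401)^2*(γ23)^2 + (720/401)^2*(γ24)^2 + (-28512/2807)^2*(γ34)^2 = 1806336/160801*(+1) + 1130035456/7879249*(+1) + 178703424/7879249*(+1) + 1115136/160801*(-1) + 518400/160801*(-1) + 812934144/7879249*(-1) = 64 (each basis 2-blade squares to minus the product of its generators' squares); cross terms between blades sharing an index anticommute and cancel; the commuting (index-disjoint) pairs give grade-4 terms 2*c*c'*(blade product), which cancel blade by blade — γ1234: -10948608/160801 + 48407040/1125607 + 28233216/1125607 = 0 — confirming B is simple. So B^2 = 64.
B^2 = 64 — the series telescopes hyperbolically here: l = 8, alpha*l = 3/2, so exp(alpha B) = cosh(3/2) + (sinh(3/2)/8)*B = cosh(3/2) + (sinh(3/2)/8)*B.
Answer: cosh(3/2) + 168*sinh(3/2)/401*γ12 - 4202*sinh(3/2)/2807*γ13 + 1671*sinh(3/2)/2807*γ14 + 132*sinh(3/2)/401*γ23 + 90*sinh(3/2)/401*γ24 - 3564*sinh(3/2)/2807*γ34


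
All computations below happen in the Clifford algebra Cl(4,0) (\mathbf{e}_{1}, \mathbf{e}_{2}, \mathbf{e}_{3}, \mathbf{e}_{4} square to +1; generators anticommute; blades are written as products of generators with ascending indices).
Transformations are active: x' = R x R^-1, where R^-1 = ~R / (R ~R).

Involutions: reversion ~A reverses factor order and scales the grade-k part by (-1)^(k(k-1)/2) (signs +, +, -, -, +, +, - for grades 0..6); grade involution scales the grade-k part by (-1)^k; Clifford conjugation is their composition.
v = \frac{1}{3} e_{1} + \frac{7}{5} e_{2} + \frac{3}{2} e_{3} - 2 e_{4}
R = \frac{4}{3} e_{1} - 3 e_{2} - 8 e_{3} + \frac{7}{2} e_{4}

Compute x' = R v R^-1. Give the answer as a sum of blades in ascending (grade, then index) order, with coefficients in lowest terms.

~R = \frac{4}{3} e_{1} - 3 e_{2} - 8 e_{3} + \frac{7}{2} e_{4}, and R ~R = \frac{3133}{36}, so R^-1 = ~R / (\frac{3133}{36}).
R v = -\frac{1024}{45} + \frac{43}{15} e_{1} e_{2} + \frac{14}{3} e_{1} e_{3} - \frac{23}{6} e_{1} e_{4} + \frac{67}{10} e_{2} e_{3} + \frac{11}{10} e_{2} e_{4} + \frac{43}{4} e_{3} e_{4}
Answer: -\frac{48433}{46995} e_{1} + \frac{529}{3133} e_{2} + \frac{84077}{31330} e_{3} + \frac{2658}{15665} e_{4}


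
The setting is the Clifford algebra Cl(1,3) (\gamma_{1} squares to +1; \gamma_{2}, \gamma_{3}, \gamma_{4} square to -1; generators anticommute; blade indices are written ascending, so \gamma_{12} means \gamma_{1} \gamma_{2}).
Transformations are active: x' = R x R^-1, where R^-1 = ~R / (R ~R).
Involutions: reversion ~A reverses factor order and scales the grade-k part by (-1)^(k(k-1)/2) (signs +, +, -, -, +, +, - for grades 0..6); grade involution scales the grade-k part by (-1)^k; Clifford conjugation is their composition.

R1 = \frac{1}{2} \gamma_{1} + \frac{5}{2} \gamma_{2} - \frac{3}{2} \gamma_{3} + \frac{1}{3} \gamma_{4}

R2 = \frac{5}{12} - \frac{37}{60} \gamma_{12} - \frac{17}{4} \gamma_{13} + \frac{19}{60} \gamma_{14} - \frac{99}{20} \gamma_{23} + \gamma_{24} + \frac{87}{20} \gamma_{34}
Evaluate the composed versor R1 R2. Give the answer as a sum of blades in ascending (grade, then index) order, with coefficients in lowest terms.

Distribute over the terms of R1 (each basis-blade product reordered to ascending indices, repeated generators contracted through their squares):
(\frac{1}{2} \gamma_{1}) R2 = \frac{5}{24} \gamma_{1} - \frac{37}{120} \gamma_{2} - \frac{17}{8} \gamma_{3} + \frac{19}{120} \gamma_{4} - \frac{99}{40} \gamma_{123} + \frac{1}{2} \gamma_{124} + \frac{87}{40} \gamma_{134}
(\frac{5}{2} \gamma_{2}) R2 = -\frac{37}{24} \gamma_{1} + \frac{25}{24} \gamma_{2} + \frac{99}{8} \gamma_{3} - \frac{5}{2} \gamma_{4} + \frac{85}{8} \gamma_{123} - \frac{19}{24} \gamma_{124} + \frac{87}{8} \gamma_{234}
(-\frac{3}{2} \gamma_{3}) R2 = \frac{51}{8} \gamma_{1} + \frac{297}{40} \gamma_{2} - \frac{5}{8} \gamma_{3} + \frac{261}{40} \gamma_{4} + \frac{37}{40} \gamma_{123} + \frac{19}{40} \gamma_{134} + \frac{3}{2} \gamma_{234}
(\frac{1}{3} \gamma_{4}) R2 = \frac{19}{180} \gamma_{1} + \frac{1}{3} \gamma_{2} + \frac{29}{20} \gamma_{3} + \frac{5}{36} \gamma_{4} - \frac{37}{180} \gamma_{124} - \frac{17}{12} \gamma_{134} - \frac{33}{20} \gamma_{234}
Summing the partial products and collecting blades:
Answer: \frac{1853}{360} \gamma_{1} + \frac{1019}{120} \gamma_{2} + \frac{443}{40} \gamma_{3} + \frac{389}{90} \gamma_{4} + \frac{363}{40} \gamma_{123} - \frac{179}{360} \gamma_{124} + \frac{37}{30} \gamma_{134} + \frac{429}{40} \gamma_{234}


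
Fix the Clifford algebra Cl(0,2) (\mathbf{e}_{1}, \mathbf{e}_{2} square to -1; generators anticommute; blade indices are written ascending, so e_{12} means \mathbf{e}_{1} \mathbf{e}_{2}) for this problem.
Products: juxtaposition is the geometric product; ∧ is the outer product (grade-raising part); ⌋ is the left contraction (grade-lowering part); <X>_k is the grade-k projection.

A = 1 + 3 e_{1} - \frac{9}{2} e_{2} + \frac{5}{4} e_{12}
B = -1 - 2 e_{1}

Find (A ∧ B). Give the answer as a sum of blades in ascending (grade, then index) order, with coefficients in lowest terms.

step 1: -1 - 5 e_{1} + \frac{9}{2} e_{2} - \frac{41}{4} e_{12}
Answer: -1 - 5 e_{1} + \frac{9}{2} e_{2} - \frac{41}{4} e_{12}


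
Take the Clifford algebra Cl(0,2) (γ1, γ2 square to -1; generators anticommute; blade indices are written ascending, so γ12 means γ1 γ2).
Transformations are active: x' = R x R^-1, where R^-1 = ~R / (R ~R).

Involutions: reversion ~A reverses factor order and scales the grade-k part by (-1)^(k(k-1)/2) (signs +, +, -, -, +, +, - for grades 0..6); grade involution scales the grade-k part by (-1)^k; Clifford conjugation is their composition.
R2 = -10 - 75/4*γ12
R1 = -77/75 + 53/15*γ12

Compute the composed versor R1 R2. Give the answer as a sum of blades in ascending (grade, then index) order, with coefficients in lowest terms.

Distribute over the terms of R1 (each basis-blade product reordered to ascending indices, repeated generators contracted through their squares):
(-77/75) R2 = 154/15 + 77/4*γ12
(53/15*γ12) R2 = 265/4 - 106/3*γ12
Summing the partial products and collecting blades:
Answer: 4591/60 - 193/12*γ12


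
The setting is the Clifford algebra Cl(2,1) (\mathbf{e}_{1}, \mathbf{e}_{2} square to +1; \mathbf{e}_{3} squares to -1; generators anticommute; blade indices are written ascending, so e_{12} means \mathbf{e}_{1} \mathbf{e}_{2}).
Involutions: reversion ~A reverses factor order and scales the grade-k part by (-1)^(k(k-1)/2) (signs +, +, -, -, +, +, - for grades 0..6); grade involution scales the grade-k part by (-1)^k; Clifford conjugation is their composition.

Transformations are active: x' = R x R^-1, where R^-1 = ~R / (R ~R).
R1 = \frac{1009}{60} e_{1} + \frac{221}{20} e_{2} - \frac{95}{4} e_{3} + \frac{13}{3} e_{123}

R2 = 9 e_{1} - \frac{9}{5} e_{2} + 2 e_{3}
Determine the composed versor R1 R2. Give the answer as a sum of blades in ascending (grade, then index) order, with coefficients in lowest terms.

Distribute over the terms of R2 (each basis-blade product reordered to ascending indices, repeated generators contracted through their squares):
R1 (9 e_{1}) = \frac{3027}{20} - \frac{1989}{20} e_{12} + \frac{855}{4} e_{13} + 39 e_{23}
R1 (-\frac{9}{5} e_{2}) = -\frac{1989}{100} - \frac{3027}{100} e_{12} + \frac{39}{5} e_{13} - \frac{171}{4} e_{23}
R1 (2 e_{3}) = \frac{95}{2} - \frac{26}{3} e_{12} + \frac{1009}{30} e_{13} + \frac{221}{10} e_{23}
Summing the partial products and collecting blades:
Answer: \frac{4474}{25} - \frac{10379}{75} e_{12} + \frac{15311}{60} e_{13} + \frac{367}{20} e_{23}


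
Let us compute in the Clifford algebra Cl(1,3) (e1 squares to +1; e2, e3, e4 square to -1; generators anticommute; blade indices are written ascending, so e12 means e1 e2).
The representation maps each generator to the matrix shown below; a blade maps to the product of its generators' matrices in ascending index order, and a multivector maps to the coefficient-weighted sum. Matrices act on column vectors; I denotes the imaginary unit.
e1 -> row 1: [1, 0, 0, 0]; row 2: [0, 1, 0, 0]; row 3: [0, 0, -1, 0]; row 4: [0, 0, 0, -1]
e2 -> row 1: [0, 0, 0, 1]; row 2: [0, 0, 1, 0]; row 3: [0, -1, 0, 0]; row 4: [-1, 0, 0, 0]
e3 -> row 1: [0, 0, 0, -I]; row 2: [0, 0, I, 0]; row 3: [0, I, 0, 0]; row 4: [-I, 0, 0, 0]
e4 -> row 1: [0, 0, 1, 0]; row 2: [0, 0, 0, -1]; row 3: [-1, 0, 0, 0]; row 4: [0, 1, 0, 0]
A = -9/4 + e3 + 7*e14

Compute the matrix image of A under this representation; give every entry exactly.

Bivector images (products of the table entries): rho(e14) = rho(e1)rho(e4) = row 1: [0, 0, 1, 0]; row 2: [0, 0, 0, -1]; row 3: [1, 0, 0, 0]; row 4: [0, -1, 0, 0].
M = (-9/4)*1 + (1)*rho(e3) + (7)*rho(e14), summed entrywise (1 is the identity matrix):
Answer: row 1: [-9/4, 0, 7, -I]; row 2: [0, -9/4, I, -7]; row 3: [7, I, -9/4, 0]; row 4: [-I, -7, 0, -9/4]


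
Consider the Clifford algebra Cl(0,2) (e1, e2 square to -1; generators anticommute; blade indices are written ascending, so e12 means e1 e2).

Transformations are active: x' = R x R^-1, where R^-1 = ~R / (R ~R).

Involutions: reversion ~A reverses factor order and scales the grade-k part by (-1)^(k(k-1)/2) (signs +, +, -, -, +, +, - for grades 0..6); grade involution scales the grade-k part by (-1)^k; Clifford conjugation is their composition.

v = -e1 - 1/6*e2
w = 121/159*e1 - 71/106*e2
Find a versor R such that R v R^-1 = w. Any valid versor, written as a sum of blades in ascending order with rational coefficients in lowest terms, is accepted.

Why this works: both vectors square to -37/36, so q(v) = q(w) and R = v + w = -38/159*e1 - 133/159*e2 carries v to w — its own direction survives, the complement (v - w)/2 flips.
Answer: -38/159*e1 - 133/159*e2


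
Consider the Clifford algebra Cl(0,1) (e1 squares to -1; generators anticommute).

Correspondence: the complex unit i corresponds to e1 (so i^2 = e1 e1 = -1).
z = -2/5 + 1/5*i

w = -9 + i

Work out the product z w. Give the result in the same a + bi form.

In blades: z = -2/5 + 1/5*e1, w = -9 + e1.
Distribute z over w term by term (generator squares from the signature, products reordered to ascending indices): (-2/5)*w = 18/5 - 2/5*e1; (1/5*e1)*w = -1/5 - 9/5*e1.
Sum: 17/5 - 11/5*e1; translating back through the correspondence:
Answer: 17/5 - 11/5*i


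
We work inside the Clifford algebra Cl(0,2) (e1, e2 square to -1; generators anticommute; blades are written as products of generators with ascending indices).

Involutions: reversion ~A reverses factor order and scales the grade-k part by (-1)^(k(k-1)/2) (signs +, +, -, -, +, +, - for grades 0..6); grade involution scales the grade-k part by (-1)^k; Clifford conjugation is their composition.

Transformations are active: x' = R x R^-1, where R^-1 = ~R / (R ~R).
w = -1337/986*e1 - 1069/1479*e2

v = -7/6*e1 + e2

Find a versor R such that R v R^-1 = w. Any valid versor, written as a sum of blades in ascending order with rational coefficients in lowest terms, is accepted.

A norm check does it: q(v) = q(w) = -85/36, hence R = v + w = -3731/1479*e1 + 410/1479*e2 realises the map — parallel part kept, (v - w)/2 negated, v carried to w.
Answer: -3731/1479*e1 + 410/1479*e2


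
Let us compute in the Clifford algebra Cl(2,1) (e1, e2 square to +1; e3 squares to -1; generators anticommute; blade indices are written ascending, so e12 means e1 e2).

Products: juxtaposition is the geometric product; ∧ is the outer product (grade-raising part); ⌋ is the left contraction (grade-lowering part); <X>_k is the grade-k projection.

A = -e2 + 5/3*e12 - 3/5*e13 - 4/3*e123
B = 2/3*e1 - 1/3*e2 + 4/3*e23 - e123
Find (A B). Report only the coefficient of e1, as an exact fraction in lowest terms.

step 1: 5/3 - 7/3*e1 - 77/45*e2 + 11/15*e3 - 2/15*e12 + 7/9*e13 - 8/9*e23 - 1/5*e123
Answer: -7/3


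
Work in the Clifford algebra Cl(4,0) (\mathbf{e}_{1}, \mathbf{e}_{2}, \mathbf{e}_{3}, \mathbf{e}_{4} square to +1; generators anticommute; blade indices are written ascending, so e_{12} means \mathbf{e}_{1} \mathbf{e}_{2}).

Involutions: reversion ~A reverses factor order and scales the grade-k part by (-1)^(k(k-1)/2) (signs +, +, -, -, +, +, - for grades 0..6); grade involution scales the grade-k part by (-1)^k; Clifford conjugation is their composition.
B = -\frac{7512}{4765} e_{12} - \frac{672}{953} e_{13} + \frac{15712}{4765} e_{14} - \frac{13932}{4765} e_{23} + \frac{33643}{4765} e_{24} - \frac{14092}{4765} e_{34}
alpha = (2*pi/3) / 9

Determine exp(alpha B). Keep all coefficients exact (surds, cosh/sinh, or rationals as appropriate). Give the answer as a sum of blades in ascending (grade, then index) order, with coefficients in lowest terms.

B^2 term by term: the squares give (-\frac{7512}{4765})^2*(e_{12})^2 + (-\frac{672}{953})^2*(e_{13})^2 + (\frac{15712}{4765})^2*(e_{14})^2 + (-\frac{13932}{4765})^2*(e_{23})^2 + (\frac{33643}{4765})^2*(e_{24})^2 + (-\frac{14092}{4765})^2*(e_{34})^2 = \frac{56430144}{22705225}*(-1) + \frac{451584}{908209}*(-1) + \frac{246866944}{22705225}*(-1) + \frac{194100624}{22705225}*(-1) + \frac{1131851449}{22705225}*(-1) + \frac{198584464}{22705225}*(-1) = -81 (each basis 2-blade squares to minus the product of its generators' squares); cross terms between blades sharing an index anticommute and cancel; the commuting (index-disjoint) pairs give grade-4 terms 2*c*c'*(blade product), which cancel blade by blade — e_{1234}: \frac{211718208}{22705225} + \frac{45216192}{4541045} - \frac{437799168}{22705225} = 0 — confirming B is simple. So B^2 = -81.
B^2 = -81 — B^2 < 0, so the exponential closes trigonometrically: l = 9, alpha*l = \frac{2 \pi}{3}, so exp(alpha B) = cos(\frac{2 \pi}{3}) + (sin(\frac{2 \pi}{3})/9)*B = - \frac{1}{2} + (\frac{\sqrt{3}}{18})*B.
Answer: - \frac{1}{2} - \frac{1252 \sqrt{3}}{14295} e_{12} - \frac{112 \sqrt{3}}{2859} e_{13} + \frac{7856 \sqrt{3}}{42885} e_{14} - \frac{774 \sqrt{3}}{4765} e_{23} + \frac{33643 \sqrt{3}}{85770} e_{24} - \frac{7046 \sqrt{3}}{42885} e_{34}


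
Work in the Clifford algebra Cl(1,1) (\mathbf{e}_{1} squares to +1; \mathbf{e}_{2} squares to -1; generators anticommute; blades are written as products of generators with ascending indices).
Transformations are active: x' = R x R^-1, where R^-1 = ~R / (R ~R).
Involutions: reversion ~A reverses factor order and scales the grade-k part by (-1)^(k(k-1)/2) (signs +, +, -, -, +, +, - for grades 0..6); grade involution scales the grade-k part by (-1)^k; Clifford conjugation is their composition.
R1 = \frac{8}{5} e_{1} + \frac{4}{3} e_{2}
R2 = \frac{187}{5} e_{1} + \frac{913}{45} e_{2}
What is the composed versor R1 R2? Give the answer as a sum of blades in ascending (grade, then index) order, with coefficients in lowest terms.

Distribute over the terms of R1 (each basis-blade product reordered to ascending indices, repeated generators contracted through their squares):
(\frac{8}{5} e_{1}) R2 = \frac{1496}{25} + \frac{7304}{225} e_{1} e_{2}
(\frac{4}{3} e_{2}) R2 = -\frac{3652}{135} - \frac{748}{15} e_{1} e_{2}
Summing the partial products and collecting blades:
Answer: \frac{22132}{675} - \frac{3916}{225} e_{1} e_{2}


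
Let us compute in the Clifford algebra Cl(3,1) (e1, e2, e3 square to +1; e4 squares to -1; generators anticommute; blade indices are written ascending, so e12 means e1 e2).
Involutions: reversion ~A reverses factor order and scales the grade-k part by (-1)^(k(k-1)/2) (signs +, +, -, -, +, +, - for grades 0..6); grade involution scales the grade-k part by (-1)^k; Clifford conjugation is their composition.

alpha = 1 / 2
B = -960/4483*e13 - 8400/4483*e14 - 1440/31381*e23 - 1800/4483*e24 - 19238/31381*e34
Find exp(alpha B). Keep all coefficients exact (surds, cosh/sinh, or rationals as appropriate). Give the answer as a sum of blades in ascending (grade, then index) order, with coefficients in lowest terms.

B^2 term by term: the squares give (-960/4483)^2*(e13)^2 + (-8400/4483)^2*(e14)^2 + (-1440/31381)^2*(e23)^2 + (-1800/4483)^2*(e24)^2 + (-19238/31381)^2*(e34)^2 = 921600/20097289*(-1) + 70560000/20097289*(+1) + 2073600/984767161*(-1) + 3240000/20097289*(+1) + 370100644/984767161*(+1) = 4 (each basis 2-blade squares to minus the product of its generators' squares); cross terms between blades sharing an index anticommute and cancel; the commuting (index-disjoint) pairs give grade-4 terms 2*c*c'*(blade product), which cancel blade by blade — e1234: -3456000/20097289 + 3456000/20097289 = 0 — confirming B is simple. So B^2 = 4.
B^2 = 4 — hyperbolic case — the even/odd split gives cosh and sinh: l = 2, alpha*l = 1, so exp(alpha B) = cosh(1) + (sinh(1)/2)*B = cosh(1) + (sinh(1)/2)*B.
Answer: cosh(1) - 480*sinh(1)/4483*e13 - 4200*sinh(1)/4483*e14 - 720*sinh(1)/31381*e23 - 900*sinh(1)/4483*e24 - 9619*sinh(1)/31381*e34


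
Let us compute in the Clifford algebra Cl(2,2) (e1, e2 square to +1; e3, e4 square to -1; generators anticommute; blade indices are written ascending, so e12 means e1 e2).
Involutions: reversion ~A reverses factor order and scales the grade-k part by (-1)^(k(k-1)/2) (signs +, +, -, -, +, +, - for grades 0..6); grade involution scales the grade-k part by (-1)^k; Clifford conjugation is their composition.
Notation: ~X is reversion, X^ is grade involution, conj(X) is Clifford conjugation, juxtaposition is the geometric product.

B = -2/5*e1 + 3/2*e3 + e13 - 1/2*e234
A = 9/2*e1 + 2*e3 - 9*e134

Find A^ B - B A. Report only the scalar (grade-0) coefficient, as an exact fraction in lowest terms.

first term: 24/5 - 2*e1 - 9/2*e3 + 9*e4 + 9/2*e12 - 151/20*e13 + 27/2*e14 + e24 - 18/5*e34 + 9/4*e1234
second term: -24/5 - 2*e1 - 9/2*e3 - 9*e4 + 9/2*e12 - 151/20*e13 - 27/2*e14 - e24 + 18/5*e34 + 9/4*e1234
Answer: 48/5


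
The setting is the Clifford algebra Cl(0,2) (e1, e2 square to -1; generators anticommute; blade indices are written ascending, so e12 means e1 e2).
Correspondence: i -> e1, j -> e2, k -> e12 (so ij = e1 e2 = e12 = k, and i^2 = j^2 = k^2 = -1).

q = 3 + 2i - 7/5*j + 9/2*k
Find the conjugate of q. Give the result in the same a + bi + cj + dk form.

In blades: q = 3 + 2*e1 - 7/5*e2 + 9/2*e12.
Conjugation here is Clifford conjugation: the scalar is fixed and the grade-1 and grade-2 blades all flip sign, giving 3 - 2*e1 + 7/5*e2 - 9/2*e12; translating back:
Answer: 3 - 2i + 7/5*j - 9/2*k


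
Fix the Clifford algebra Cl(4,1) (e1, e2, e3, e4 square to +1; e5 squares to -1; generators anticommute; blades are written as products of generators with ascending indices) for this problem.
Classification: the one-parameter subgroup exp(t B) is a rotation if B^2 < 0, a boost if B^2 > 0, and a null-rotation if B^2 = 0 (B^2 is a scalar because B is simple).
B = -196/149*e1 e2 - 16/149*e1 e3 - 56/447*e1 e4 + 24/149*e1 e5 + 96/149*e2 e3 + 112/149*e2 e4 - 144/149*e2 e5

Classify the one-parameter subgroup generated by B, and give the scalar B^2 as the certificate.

B^2 term by term: the squares give (-196/149)^2*(e1 e2)^2 + (-16/149)^2*(e1 e3)^2 + (-56/447)^2*(e1 e4)^2 + (24/149)^2*(e1 e5)^2 + (96/149)^2*(e2 e3)^2 + (112/149)^2*(e2 e4)^2 + (-144/149)^2*(e2 e5)^2 = 38416/22201*(-1) + 256/22201*(-1) + 3136/199809*(-1) + 576/22201*(+1) + 9216/22201*(-1) + 12544/22201*(-1) + 20736/22201*(+1) = -16/9 (each basis 2-blade squares to minus the product of its generators' squares); cross terms between blades sharing an index anticommute and cancel; the commuting (index-disjoint) pairs give grade-4 terms 2*c*c'*(blade product), which cancel blade by blade — e1 e2 e3 e4: 3584/22201 - 3584/22201 = 0; e1 e2 e3 e5: -4608/22201 + 4608/22201 = 0; e1 e2 e4 e5: -5376/22201 + 5376/22201 = 0 — confirming B is simple. So B^2 = -16/9.
Answer: rotation, certificate B^2 = -16/9. The class reads off the invariant scalar -16/9 directly.


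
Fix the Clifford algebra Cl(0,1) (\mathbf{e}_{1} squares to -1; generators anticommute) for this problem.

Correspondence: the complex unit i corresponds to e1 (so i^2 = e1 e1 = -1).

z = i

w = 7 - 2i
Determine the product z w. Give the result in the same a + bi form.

In blades: z = e_{1}, w = 7 - 2 e_{1}.
Distribute z over w term by term (generator squares from the signature, products reordered to ascending indices): (e_{1})*w = 2 + 7 e_{1}.
Sum: 2 + 7 e_{1}; translating back through the correspondence:
Answer: 2 + 7i


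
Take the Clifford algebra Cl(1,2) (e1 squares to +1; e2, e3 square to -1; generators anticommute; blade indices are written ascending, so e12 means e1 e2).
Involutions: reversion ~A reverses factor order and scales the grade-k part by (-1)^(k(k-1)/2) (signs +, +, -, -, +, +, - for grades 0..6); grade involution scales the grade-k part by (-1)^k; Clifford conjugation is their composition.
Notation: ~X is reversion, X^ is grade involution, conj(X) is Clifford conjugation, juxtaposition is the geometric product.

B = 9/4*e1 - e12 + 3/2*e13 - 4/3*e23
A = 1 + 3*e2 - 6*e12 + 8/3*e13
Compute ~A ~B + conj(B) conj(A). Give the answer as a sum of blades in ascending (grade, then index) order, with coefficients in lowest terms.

first term: 10 + 21/4*e1 - 27/2*e2 + 2*e3 - 335/36*e12 - 19/2*e13 + 23/3*e23 + 9/2*e123
second term: 10 + 3/4*e1 - 27/2*e2 + 2*e3 + 407/36*e12 + 13/2*e13 - 5*e23 - 9/2*e123
Answer: 20 + 6*e1 - 27*e2 + 4*e3 + 2*e12 - 3*e13 + 8/3*e23


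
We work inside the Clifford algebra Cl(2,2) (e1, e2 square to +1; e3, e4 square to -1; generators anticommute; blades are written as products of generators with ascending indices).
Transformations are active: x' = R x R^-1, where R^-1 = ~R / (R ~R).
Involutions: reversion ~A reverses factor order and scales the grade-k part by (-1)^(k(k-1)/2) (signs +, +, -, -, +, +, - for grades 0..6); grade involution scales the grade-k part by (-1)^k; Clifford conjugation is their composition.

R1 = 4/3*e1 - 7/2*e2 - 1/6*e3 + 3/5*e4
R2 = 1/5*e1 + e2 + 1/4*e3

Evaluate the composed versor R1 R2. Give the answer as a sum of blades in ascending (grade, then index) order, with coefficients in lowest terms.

Distribute over the terms of R2 (each basis-blade product reordered to ascending indices, repeated generators contracted through their squares):
R1 (1/5*e1) = 4/15 + 7/10*e1 e2 + 1/30*e1 e3 - 3/25*e1 e4
R1 (e2) = -7/2 + 4/3*e1 e2 + 1/6*e2 e3 - 3/5*e2 e4
R1 (1/4*e3) = 1/24 + 1/3*e1 e3 - 7/8*e2 e3 - 3/20*e3 e4
Summing the partial products and collecting blades:
Answer: -383/120 + 61/30*e1 e2 + 11/30*e1 e3 - 3/25*e1 e4 - 17/24*e2 e3 - 3/5*e2 e4 - 3/20*e3 e4
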